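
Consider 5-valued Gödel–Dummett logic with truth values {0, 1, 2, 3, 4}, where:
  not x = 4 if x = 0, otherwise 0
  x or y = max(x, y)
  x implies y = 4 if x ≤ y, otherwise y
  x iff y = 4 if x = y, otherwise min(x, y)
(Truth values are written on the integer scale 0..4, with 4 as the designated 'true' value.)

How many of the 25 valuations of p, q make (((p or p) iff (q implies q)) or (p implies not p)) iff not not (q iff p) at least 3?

value 4: 5 assignments (counts)
value 3: 4 assignments (counts)
value 2: 4 assignments
value 1: 4 assignments
value 0: 8 assignments
So 9 of the 25 assignments meet the threshold.

9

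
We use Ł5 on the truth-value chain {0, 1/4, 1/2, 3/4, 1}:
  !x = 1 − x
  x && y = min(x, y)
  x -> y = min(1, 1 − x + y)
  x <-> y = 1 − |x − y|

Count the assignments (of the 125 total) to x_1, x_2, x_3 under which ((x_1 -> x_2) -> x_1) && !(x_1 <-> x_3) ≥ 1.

5

value 1: 5 assignments (counts)
value 3/4: 10 assignments
value 1/2: 22 assignments
value 1/4: 43 assignments
value 0: 45 assignments
So 5 of the 125 assignments meet the threshold.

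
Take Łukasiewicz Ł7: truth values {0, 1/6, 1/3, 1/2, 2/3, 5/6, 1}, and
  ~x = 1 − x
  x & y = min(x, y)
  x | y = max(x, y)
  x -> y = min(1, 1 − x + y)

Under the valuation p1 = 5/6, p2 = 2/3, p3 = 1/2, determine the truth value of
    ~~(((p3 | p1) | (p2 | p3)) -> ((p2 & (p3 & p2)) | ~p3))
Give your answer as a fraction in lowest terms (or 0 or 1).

p3 | p1 = 1/2 | 5/6 = 5/6
p2 | p3 = 2/3 | 1/2 = 2/3
(p3 | p1) | (p2 | p3) = 5/6 | 2/3 = 5/6
p3 & p2 = 1/2 & 2/3 = 1/2
p2 & (p3 & p2) = 2/3 & 1/2 = 1/2
~p3 = ~1/2 = 1/2
(p2 & (p3 & p2)) | ~p3 = 1/2 | 1/2 = 1/2
((p3 | p1) | (p2 | p3)) -> ((p2 & (p3 & p2)) | ~p3) = 5/6 -> 1/2 = 2/3
~(((p3 | p1) | (p2 | p3)) -> ((p2 & (p3 & p2)) | ~p3)) = ~2/3 = 1/3
~~(((p3 | p1) | (p2 | p3)) -> ((p2 & (p3 & p2)) | ~p3)) = ~1/3 = 2/3

2/3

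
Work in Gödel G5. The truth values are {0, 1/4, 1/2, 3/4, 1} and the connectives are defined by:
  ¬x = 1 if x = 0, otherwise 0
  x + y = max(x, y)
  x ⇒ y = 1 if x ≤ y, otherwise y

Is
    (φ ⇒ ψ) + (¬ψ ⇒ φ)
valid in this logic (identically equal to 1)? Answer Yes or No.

No

Counterexample: take φ = 1/4, ψ = 0.
φ ⇒ ψ = 1/4 ⇒ 0 = 0
¬ψ = ¬0 = 1
¬ψ ⇒ φ = 1 ⇒ 1/4 = 1/4
(φ ⇒ ψ) + (¬ψ ⇒ φ) = 0 + 1/4 = 1/4
This gives 1/4 ≠ 1.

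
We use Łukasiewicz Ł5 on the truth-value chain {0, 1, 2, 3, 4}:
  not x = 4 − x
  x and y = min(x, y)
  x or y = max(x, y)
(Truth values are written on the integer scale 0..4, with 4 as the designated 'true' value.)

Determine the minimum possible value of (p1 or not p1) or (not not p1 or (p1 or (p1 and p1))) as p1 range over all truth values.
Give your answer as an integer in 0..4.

2

Take p1 = 2:
not p1 = not 2 = 2
p1 or not p1 = 2 or 2 = 2
not p1 = not 2 = 2
not not p1 = not 2 = 2
p1 and p1 = 2 and 2 = 2
p1 or (p1 and p1) = 2 or 2 = 2
not not p1 or (p1 or (p1 and p1)) = 2 or 2 = 2
(p1 or not p1) or (not not p1 or (p1 or (p1 and p1))) = 2 or 2 = 2
No assignment yields a value below 2, so this is the minimum.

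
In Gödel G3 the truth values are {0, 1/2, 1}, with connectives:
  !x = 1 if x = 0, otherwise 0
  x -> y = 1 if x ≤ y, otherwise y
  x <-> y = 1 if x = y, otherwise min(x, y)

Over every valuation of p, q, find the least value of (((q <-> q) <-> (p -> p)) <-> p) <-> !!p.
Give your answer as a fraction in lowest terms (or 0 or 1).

1/2

Take p = 1/2, q = 0:
q <-> q = 0 <-> 0 = 1
p -> p = 1/2 -> 1/2 = 1
(q <-> q) <-> (p -> p) = 1 <-> 1 = 1
((q <-> q) <-> (p -> p)) <-> p = 1 <-> 1/2 = 1/2
!p = !1/2 = 0
!!p = !0 = 1
(((q <-> q) <-> (p -> p)) <-> p) <-> !!p = 1/2 <-> 1 = 1/2
No assignment yields a value below 1/2, so this is the minimum.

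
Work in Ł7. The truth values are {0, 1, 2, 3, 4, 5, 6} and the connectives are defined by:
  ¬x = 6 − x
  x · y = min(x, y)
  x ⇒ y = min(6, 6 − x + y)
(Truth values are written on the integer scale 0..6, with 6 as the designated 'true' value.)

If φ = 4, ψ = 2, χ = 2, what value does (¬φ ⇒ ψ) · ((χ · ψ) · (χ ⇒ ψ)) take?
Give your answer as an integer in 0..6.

2

¬φ = ¬4 = 2
¬φ ⇒ ψ = 2 ⇒ 2 = 6
χ · ψ = 2 · 2 = 2
χ ⇒ ψ = 2 ⇒ 2 = 6
(χ · ψ) · (χ ⇒ ψ) = 2 · 6 = 2
(¬φ ⇒ ψ) · ((χ · ψ) · (χ ⇒ ψ)) = 6 · 2 = 2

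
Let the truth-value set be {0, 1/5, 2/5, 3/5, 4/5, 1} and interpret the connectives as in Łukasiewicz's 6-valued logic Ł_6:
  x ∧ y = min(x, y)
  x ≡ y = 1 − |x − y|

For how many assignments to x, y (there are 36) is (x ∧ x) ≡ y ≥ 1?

6

value 1: 6 assignments (counts)
value 4/5: 10 assignments
value 3/5: 8 assignments
value 2/5: 6 assignments
value 1/5: 4 assignments
value 0: 2 assignments
So 6 of the 36 assignments meet the threshold.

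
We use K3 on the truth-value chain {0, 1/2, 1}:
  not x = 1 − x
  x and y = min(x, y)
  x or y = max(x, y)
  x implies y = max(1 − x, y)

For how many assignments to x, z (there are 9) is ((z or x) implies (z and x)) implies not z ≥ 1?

x = 0, z = 0 ↦ 1  ≥
x = 0, z = 1/2 ↦ 1/2  <
x = 0, z = 1 ↦ 1  ≥
x = 1/2, z = 0 ↦ 1  ≥
x = 1/2, z = 1/2 ↦ 1/2  <
x = 1/2, z = 1 ↦ 1/2  <
x = 1, z = 0 ↦ 1  ≥
x = 1, z = 1/2 ↦ 1/2  <
x = 1, z = 1 ↦ 0  <
So 4 of the 9 assignments meet the threshold.

4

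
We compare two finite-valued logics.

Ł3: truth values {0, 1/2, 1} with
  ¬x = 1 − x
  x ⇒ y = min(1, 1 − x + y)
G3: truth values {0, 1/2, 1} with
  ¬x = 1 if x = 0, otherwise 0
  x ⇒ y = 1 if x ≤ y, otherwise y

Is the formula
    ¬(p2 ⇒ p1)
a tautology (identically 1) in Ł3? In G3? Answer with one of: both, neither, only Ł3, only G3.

neither

In Ł3: at p1 = 0, p2 = 0 the value is 0 — not a tautology.
In G3: at p1 = 0, p2 = 0 the value is 0 — not a tautology.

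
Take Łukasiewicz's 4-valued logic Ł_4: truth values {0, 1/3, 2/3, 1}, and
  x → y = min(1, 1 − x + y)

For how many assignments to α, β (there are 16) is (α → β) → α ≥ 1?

6

α = 0, β = 0 ↦ 0  <
α = 0, β = 1/3 ↦ 0  <
α = 0, β = 2/3 ↦ 0  <
α = 0, β = 1 ↦ 0  <
α = 1/3, β = 0 ↦ 2/3  <
α = 1/3, β = 1/3 ↦ 1/3  <
α = 1/3, β = 2/3 ↦ 1/3  <
α = 1/3, β = 1 ↦ 1/3  <
α = 2/3, β = 0 ↦ 1  ≥
α = 2/3, β = 1/3 ↦ 1  ≥
α = 2/3, β = 2/3 ↦ 2/3  <
α = 2/3, β = 1 ↦ 2/3  <
α = 1, β = 0 ↦ 1  ≥
α = 1, β = 1/3 ↦ 1  ≥
α = 1, β = 2/3 ↦ 1  ≥
α = 1, β = 1 ↦ 1  ≥
So 6 of the 16 assignments meet the threshold.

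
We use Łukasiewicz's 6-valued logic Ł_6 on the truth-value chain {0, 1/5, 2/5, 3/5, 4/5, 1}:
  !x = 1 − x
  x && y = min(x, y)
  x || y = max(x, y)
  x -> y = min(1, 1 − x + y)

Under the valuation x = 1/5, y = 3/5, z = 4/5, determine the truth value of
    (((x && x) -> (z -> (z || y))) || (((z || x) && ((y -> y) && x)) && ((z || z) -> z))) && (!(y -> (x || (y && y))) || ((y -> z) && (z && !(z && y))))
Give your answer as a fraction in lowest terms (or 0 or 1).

2/5

x && x = 1/5 && 1/5 = 1/5
z || y = 4/5 || 3/5 = 4/5
z -> (z || y) = 4/5 -> 4/5 = 1
(x && x) -> (z -> (z || y)) = 1/5 -> 1 = 1
z || x = 4/5 || 1/5 = 4/5
y -> y = 3/5 -> 3/5 = 1
(y -> y) && x = 1 && 1/5 = 1/5
(z || x) && ((y -> y) && x) = 4/5 && 1/5 = 1/5
z || z = 4/5 || 4/5 = 4/5
(z || z) -> z = 4/5 -> 4/5 = 1
((z || x) && ((y -> y) && x)) && ((z || z) -> z) = 1/5 && 1 = 1/5
((x && x) -> (z -> (z || y))) || (((z || x) && ((y -> y) && x)) && ((z || z) -> z)) = 1 || 1/5 = 1
y && y = 3/5 && 3/5 = 3/5
x || (y && y) = 1/5 || 3/5 = 3/5
y -> (x || (y && y)) = 3/5 -> 3/5 = 1
!(y -> (x || (y && y))) = !1 = 0
y -> z = 3/5 -> 4/5 = 1
z && y = 4/5 && 3/5 = 3/5
!(z && y) = !3/5 = 2/5
z && !(z && y) = 4/5 && 2/5 = 2/5
(y -> z) && (z && !(z && y)) = 1 && 2/5 = 2/5
!(y -> (x || (y && y))) || ((y -> z) && (z && !(z && y))) = 0 || 2/5 = 2/5
(((x && x) -> (z -> (z || y))) || (((z || x) && ((y -> y) && x)) && ((z || z) -> z))) && (!(y -> (x || (y && y))) || ((y -> z) && (z && !(z && y)))) = 1 && 2/5 = 2/5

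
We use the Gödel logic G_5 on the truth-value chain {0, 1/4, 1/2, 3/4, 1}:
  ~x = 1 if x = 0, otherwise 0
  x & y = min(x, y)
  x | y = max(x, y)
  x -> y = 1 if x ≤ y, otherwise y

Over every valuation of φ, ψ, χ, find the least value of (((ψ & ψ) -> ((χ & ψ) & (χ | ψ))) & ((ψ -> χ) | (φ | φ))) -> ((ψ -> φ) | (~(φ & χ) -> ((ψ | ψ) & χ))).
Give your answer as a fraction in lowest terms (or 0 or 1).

Take φ = 0, ψ = 1/4, χ = 1/4:
ψ & ψ = 1/4 & 1/4 = 1/4
χ & ψ = 1/4 & 1/4 = 1/4
χ | ψ = 1/4 | 1/4 = 1/4
(χ & ψ) & (χ | ψ) = 1/4 & 1/4 = 1/4
(ψ & ψ) -> ((χ & ψ) & (χ | ψ)) = 1/4 -> 1/4 = 1
ψ -> χ = 1/4 -> 1/4 = 1
φ | φ = 0 | 0 = 0
(ψ -> χ) | (φ | φ) = 1 | 0 = 1
((ψ & ψ) -> ((χ & ψ) & (χ | ψ))) & ((ψ -> χ) | (φ | φ)) = 1 & 1 = 1
ψ -> φ = 1/4 -> 0 = 0
φ & χ = 0 & 1/4 = 0
~(φ & χ) = ~0 = 1
ψ | ψ = 1/4 | 1/4 = 1/4
(ψ | ψ) & χ = 1/4 & 1/4 = 1/4
~(φ & χ) -> ((ψ | ψ) & χ) = 1 -> 1/4 = 1/4
(ψ -> φ) | (~(φ & χ) -> ((ψ | ψ) & χ)) = 0 | 1/4 = 1/4
(((ψ & ψ) -> ((χ & ψ) & (χ | ψ))) & ((ψ -> χ) | (φ | φ))) -> ((ψ -> φ) | (~(φ & χ) -> ((ψ | ψ) & χ))) = 1 -> 1/4 = 1/4
No assignment yields a value below 1/4, so this is the minimum.

1/4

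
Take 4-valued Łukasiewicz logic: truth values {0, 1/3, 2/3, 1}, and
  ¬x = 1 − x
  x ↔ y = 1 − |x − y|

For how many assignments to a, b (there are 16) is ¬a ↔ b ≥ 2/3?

10

a = 0, b = 0 ↦ 0  <
a = 0, b = 1/3 ↦ 1/3  <
a = 0, b = 2/3 ↦ 2/3  ≥
a = 0, b = 1 ↦ 1  ≥
a = 1/3, b = 0 ↦ 1/3  <
a = 1/3, b = 1/3 ↦ 2/3  ≥
a = 1/3, b = 2/3 ↦ 1  ≥
a = 1/3, b = 1 ↦ 2/3  ≥
a = 2/3, b = 0 ↦ 2/3  ≥
a = 2/3, b = 1/3 ↦ 1  ≥
a = 2/3, b = 2/3 ↦ 2/3  ≥
a = 2/3, b = 1 ↦ 1/3  <
a = 1, b = 0 ↦ 1  ≥
a = 1, b = 1/3 ↦ 2/3  ≥
a = 1, b = 2/3 ↦ 1/3  <
a = 1, b = 1 ↦ 0  <
So 10 of the 16 assignments meet the threshold.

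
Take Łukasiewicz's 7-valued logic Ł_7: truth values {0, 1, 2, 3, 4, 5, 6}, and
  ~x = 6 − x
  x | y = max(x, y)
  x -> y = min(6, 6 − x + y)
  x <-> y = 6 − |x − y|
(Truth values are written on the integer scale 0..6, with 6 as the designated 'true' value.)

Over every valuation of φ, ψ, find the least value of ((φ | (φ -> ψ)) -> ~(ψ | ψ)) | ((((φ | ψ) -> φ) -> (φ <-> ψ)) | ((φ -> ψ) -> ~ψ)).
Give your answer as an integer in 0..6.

Take φ = 6, ψ = 4:
φ -> ψ = 6 -> 4 = 4
φ | (φ -> ψ) = 6 | 4 = 6
ψ | ψ = 4 | 4 = 4
~(ψ | ψ) = ~4 = 2
(φ | (φ -> ψ)) -> ~(ψ | ψ) = 6 -> 2 = 2
φ | ψ = 6 | 4 = 6
(φ | ψ) -> φ = 6 -> 6 = 6
φ <-> ψ = 6 <-> 4 = 4
((φ | ψ) -> φ) -> (φ <-> ψ) = 6 -> 4 = 4
φ -> ψ = 6 -> 4 = 4
~ψ = ~4 = 2
(φ -> ψ) -> ~ψ = 4 -> 2 = 4
(((φ | ψ) -> φ) -> (φ <-> ψ)) | ((φ -> ψ) -> ~ψ) = 4 | 4 = 4
((φ | (φ -> ψ)) -> ~(ψ | ψ)) | ((((φ | ψ) -> φ) -> (φ <-> ψ)) | ((φ -> ψ) -> ~ψ)) = 2 | 4 = 4
No assignment yields a value below 4, so this is the minimum.

4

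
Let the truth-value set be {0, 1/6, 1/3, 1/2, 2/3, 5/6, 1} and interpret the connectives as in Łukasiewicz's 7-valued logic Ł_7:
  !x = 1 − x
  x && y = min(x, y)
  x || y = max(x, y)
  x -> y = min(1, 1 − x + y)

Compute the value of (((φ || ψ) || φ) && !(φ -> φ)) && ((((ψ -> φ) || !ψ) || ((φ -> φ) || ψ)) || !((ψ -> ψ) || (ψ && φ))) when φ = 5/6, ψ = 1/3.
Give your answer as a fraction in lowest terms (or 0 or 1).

0

φ || ψ = 5/6 || 1/3 = 5/6
(φ || ψ) || φ = 5/6 || 5/6 = 5/6
φ -> φ = 5/6 -> 5/6 = 1
!(φ -> φ) = !1 = 0
((φ || ψ) || φ) && !(φ -> φ) = 5/6 && 0 = 0
ψ -> φ = 1/3 -> 5/6 = 1
!ψ = !1/3 = 2/3
(ψ -> φ) || !ψ = 1 || 2/3 = 1
φ -> φ = 5/6 -> 5/6 = 1
(φ -> φ) || ψ = 1 || 1/3 = 1
((ψ -> φ) || !ψ) || ((φ -> φ) || ψ) = 1 || 1 = 1
ψ -> ψ = 1/3 -> 1/3 = 1
ψ && φ = 1/3 && 5/6 = 1/3
(ψ -> ψ) || (ψ && φ) = 1 || 1/3 = 1
!((ψ -> ψ) || (ψ && φ)) = !1 = 0
(((ψ -> φ) || !ψ) || ((φ -> φ) || ψ)) || !((ψ -> ψ) || (ψ && φ)) = 1 || 0 = 1
(((φ || ψ) || φ) && !(φ -> φ)) && ((((ψ -> φ) || !ψ) || ((φ -> φ) || ψ)) || !((ψ -> ψ) || (ψ && φ))) = 0 && 1 = 0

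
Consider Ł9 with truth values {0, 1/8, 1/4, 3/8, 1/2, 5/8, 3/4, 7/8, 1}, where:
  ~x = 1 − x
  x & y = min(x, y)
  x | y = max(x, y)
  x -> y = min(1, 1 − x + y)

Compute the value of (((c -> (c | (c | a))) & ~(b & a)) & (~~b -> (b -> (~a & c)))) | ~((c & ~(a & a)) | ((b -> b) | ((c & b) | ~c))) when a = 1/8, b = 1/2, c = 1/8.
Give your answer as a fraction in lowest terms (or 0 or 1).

c | a = 1/8 | 1/8 = 1/8
c | (c | a) = 1/8 | 1/8 = 1/8
c -> (c | (c | a)) = 1/8 -> 1/8 = 1
b & a = 1/2 & 1/8 = 1/8
~(b & a) = ~1/8 = 7/8
(c -> (c | (c | a))) & ~(b & a) = 1 & 7/8 = 7/8
~b = ~1/2 = 1/2
~~b = ~1/2 = 1/2
~a = ~1/8 = 7/8
~a & c = 7/8 & 1/8 = 1/8
b -> (~a & c) = 1/2 -> 1/8 = 5/8
~~b -> (b -> (~a & c)) = 1/2 -> 5/8 = 1
((c -> (c | (c | a))) & ~(b & a)) & (~~b -> (b -> (~a & c))) = 7/8 & 1 = 7/8
a & a = 1/8 & 1/8 = 1/8
~(a & a) = ~1/8 = 7/8
c & ~(a & a) = 1/8 & 7/8 = 1/8
b -> b = 1/2 -> 1/2 = 1
c & b = 1/8 & 1/2 = 1/8
~c = ~1/8 = 7/8
(c & b) | ~c = 1/8 | 7/8 = 7/8
(b -> b) | ((c & b) | ~c) = 1 | 7/8 = 1
(c & ~(a & a)) | ((b -> b) | ((c & b) | ~c)) = 1/8 | 1 = 1
~((c & ~(a & a)) | ((b -> b) | ((c & b) | ~c))) = ~1 = 0
(((c -> (c | (c | a))) & ~(b & a)) & (~~b -> (b -> (~a & c)))) | ~((c & ~(a & a)) | ((b -> b) | ((c & b) | ~c))) = 7/8 | 0 = 7/8

7/8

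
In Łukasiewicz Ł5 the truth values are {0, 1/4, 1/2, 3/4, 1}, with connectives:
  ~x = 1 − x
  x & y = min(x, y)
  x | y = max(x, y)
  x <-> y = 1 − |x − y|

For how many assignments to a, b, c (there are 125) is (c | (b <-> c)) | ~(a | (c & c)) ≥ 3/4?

100

value 1: 49 assignments (counts)
value 3/4: 51 assignments (counts)
value 1/2: 19 assignments
value 1/4: 5 assignments
value 0: 1 assignment
So 100 of the 125 assignments meet the threshold.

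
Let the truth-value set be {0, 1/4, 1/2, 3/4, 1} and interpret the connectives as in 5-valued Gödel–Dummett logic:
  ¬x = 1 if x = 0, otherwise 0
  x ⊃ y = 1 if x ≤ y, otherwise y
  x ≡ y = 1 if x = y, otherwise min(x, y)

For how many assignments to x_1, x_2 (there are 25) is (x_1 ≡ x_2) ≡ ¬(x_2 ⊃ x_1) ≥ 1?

value 1: 4 assignments (counts)
value 0: 21 assignments
So 4 of the 25 assignments meet the threshold.

4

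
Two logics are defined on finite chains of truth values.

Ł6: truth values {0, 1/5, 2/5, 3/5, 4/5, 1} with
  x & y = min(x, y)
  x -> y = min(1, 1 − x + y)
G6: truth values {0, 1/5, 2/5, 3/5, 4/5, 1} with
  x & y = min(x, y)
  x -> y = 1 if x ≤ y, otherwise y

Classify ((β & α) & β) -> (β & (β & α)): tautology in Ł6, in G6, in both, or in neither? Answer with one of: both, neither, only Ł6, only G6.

In Ł6: every assignment gives 1 — tautology.
In G6: every assignment gives 1 — tautology.

both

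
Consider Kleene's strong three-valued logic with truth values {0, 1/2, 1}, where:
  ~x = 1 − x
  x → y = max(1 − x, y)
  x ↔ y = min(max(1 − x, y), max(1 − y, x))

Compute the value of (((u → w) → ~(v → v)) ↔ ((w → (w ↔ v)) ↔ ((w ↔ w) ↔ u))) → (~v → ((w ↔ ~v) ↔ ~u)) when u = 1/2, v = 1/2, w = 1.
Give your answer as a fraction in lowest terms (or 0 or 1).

1/2

u → w = 1/2 → 1 = 1
v → v = 1/2 → 1/2 = 1/2
~(v → v) = ~1/2 = 1/2
(u → w) → ~(v → v) = 1 → 1/2 = 1/2
w ↔ v = 1 ↔ 1/2 = 1/2
w → (w ↔ v) = 1 → 1/2 = 1/2
w ↔ w = 1 ↔ 1 = 1
(w ↔ w) ↔ u = 1 ↔ 1/2 = 1/2
(w → (w ↔ v)) ↔ ((w ↔ w) ↔ u) = 1/2 ↔ 1/2 = 1/2
((u → w) → ~(v → v)) ↔ ((w → (w ↔ v)) ↔ ((w ↔ w) ↔ u)) = 1/2 ↔ 1/2 = 1/2
~v = ~1/2 = 1/2
~v = ~1/2 = 1/2
w ↔ ~v = 1 ↔ 1/2 = 1/2
~u = ~1/2 = 1/2
(w ↔ ~v) ↔ ~u = 1/2 ↔ 1/2 = 1/2
~v → ((w ↔ ~v) ↔ ~u) = 1/2 → 1/2 = 1/2
(((u → w) → ~(v → v)) ↔ ((w → (w ↔ v)) ↔ ((w ↔ w) ↔ u))) → (~v → ((w ↔ ~v) ↔ ~u)) = 1/2 → 1/2 = 1/2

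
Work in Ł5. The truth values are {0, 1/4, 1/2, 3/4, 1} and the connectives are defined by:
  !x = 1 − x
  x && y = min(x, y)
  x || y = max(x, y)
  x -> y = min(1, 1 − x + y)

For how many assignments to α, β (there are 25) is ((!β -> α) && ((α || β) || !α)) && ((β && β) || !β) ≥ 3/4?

14

value 1: 6 assignments (counts)
value 3/4: 8 assignments (counts)
value 1/2: 8 assignments
value 1/4: 2 assignments
value 0: 1 assignment
So 14 of the 25 assignments meet the threshold.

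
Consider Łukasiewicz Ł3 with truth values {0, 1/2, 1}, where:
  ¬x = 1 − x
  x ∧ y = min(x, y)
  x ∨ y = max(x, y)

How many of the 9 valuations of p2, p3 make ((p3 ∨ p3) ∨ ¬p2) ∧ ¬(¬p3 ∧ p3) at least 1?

p2 = 0, p3 = 0 ↦ 1  ≥
p2 = 0, p3 = 1/2 ↦ 1/2  <
p2 = 0, p3 = 1 ↦ 1  ≥
p2 = 1/2, p3 = 0 ↦ 1/2  <
p2 = 1/2, p3 = 1/2 ↦ 1/2  <
p2 = 1/2, p3 = 1 ↦ 1  ≥
p2 = 1, p3 = 0 ↦ 0  <
p2 = 1, p3 = 1/2 ↦ 1/2  <
p2 = 1, p3 = 1 ↦ 1  ≥
So 4 of the 9 assignments meet the threshold.

4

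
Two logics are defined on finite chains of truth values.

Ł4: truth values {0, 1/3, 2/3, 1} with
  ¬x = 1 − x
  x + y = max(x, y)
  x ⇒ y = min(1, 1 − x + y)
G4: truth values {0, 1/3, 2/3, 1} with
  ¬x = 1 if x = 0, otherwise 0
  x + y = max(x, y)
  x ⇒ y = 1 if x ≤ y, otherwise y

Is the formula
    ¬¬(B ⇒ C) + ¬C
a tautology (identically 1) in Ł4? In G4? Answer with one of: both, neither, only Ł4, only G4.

In Ł4: at B = 2/3, C = 1/3 the value is 2/3 — not a tautology.
In G4: every assignment gives 1 — tautology.

only G4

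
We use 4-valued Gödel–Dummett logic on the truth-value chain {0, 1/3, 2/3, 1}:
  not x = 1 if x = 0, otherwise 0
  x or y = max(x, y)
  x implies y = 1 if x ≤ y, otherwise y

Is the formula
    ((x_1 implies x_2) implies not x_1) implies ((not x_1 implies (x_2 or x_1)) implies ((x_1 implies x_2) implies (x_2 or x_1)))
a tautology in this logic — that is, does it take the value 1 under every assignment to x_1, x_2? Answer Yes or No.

Yes

x_1 = 0, x_2 = 0 ↦ 1
x_1 = 0, x_2 = 1/3 ↦ 1
x_1 = 0, x_2 = 2/3 ↦ 1
x_1 = 0, x_2 = 1 ↦ 1
x_1 = 1/3, x_2 = 0 ↦ 1
x_1 = 1/3, x_2 = 1/3 ↦ 1
x_1 = 1/3, x_2 = 2/3 ↦ 1
x_1 = 1/3, x_2 = 1 ↦ 1
x_1 = 2/3, x_2 = 0 ↦ 1
x_1 = 2/3, x_2 = 1/3 ↦ 1
x_1 = 2/3, x_2 = 2/3 ↦ 1
x_1 = 2/3, x_2 = 1 ↦ 1
x_1 = 1, x_2 = 0 ↦ 1
x_1 = 1, x_2 = 1/3 ↦ 1
x_1 = 1, x_2 = 2/3 ↦ 1
x_1 = 1, x_2 = 1 ↦ 1
Every assignment gives a value ≥ 1.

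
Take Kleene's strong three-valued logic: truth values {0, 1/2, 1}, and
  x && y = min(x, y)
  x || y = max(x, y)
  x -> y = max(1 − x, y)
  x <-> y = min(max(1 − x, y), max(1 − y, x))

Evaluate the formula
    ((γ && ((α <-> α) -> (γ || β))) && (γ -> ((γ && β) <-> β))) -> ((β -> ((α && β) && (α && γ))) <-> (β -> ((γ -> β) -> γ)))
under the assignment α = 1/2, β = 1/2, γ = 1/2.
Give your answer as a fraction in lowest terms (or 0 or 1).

1/2

α <-> α = 1/2 <-> 1/2 = 1/2
γ || β = 1/2 || 1/2 = 1/2
(α <-> α) -> (γ || β) = 1/2 -> 1/2 = 1/2
γ && ((α <-> α) -> (γ || β)) = 1/2 && 1/2 = 1/2
γ && β = 1/2 && 1/2 = 1/2
(γ && β) <-> β = 1/2 <-> 1/2 = 1/2
γ -> ((γ && β) <-> β) = 1/2 -> 1/2 = 1/2
(γ && ((α <-> α) -> (γ || β))) && (γ -> ((γ && β) <-> β)) = 1/2 && 1/2 = 1/2
α && β = 1/2 && 1/2 = 1/2
α && γ = 1/2 && 1/2 = 1/2
(α && β) && (α && γ) = 1/2 && 1/2 = 1/2
β -> ((α && β) && (α && γ)) = 1/2 -> 1/2 = 1/2
γ -> β = 1/2 -> 1/2 = 1/2
(γ -> β) -> γ = 1/2 -> 1/2 = 1/2
β -> ((γ -> β) -> γ) = 1/2 -> 1/2 = 1/2
(β -> ((α && β) && (α && γ))) <-> (β -> ((γ -> β) -> γ)) = 1/2 <-> 1/2 = 1/2
((γ && ((α <-> α) -> (γ || β))) && (γ -> ((γ && β) <-> β))) -> ((β -> ((α && β) && (α && γ))) <-> (β -> ((γ -> β) -> γ))) = 1/2 -> 1/2 = 1/2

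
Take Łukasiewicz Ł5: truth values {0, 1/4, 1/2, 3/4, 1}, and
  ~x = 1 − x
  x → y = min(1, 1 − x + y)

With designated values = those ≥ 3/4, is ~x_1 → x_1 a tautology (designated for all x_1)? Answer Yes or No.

No

Counterexample: take x_1 = 0.
~x_1 = ~0 = 1
~x_1 → x_1 = 1 → 0 = 0
This gives 0, which is below 3/4.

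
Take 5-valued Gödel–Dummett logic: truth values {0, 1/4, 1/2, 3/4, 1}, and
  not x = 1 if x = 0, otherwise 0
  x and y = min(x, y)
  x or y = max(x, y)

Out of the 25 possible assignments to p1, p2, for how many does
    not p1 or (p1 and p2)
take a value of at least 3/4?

value 1: 6 assignments (counts)
value 3/4: 3 assignments (counts)
value 1/2: 5 assignments
value 1/4: 7 assignments
value 0: 4 assignments
So 9 of the 25 assignments meet the threshold.

9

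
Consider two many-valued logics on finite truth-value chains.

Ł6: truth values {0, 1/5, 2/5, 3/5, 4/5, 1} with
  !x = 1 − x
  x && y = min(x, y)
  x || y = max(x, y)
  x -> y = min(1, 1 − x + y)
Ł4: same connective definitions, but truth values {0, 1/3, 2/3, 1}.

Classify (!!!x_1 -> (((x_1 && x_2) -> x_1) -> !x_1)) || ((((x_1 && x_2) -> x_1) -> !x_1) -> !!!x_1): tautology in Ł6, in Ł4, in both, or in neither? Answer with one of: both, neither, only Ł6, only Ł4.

In Ł6: every assignment gives 1 — tautology.
In Ł4: every assignment gives 1 — tautology.

both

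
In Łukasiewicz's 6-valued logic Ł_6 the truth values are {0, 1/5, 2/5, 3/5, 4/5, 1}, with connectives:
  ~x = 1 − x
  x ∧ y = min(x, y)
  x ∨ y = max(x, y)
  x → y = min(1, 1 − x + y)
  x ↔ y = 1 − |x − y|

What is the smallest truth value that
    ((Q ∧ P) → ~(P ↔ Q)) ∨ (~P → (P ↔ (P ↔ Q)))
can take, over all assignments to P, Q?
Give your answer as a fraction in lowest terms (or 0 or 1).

4/5

Take P = 1/5, Q = 1/5:
Q ∧ P = 1/5 ∧ 1/5 = 1/5
P ↔ Q = 1/5 ↔ 1/5 = 1
~(P ↔ Q) = ~1 = 0
(Q ∧ P) → ~(P ↔ Q) = 1/5 → 0 = 4/5
~P = ~1/5 = 4/5
P ↔ Q = 1/5 ↔ 1/5 = 1
P ↔ (P ↔ Q) = 1/5 ↔ 1 = 1/5
~P → (P ↔ (P ↔ Q)) = 4/5 → 1/5 = 2/5
((Q ∧ P) → ~(P ↔ Q)) ∨ (~P → (P ↔ (P ↔ Q))) = 4/5 ∨ 2/5 = 4/5
No assignment yields a value below 4/5, so this is the minimum.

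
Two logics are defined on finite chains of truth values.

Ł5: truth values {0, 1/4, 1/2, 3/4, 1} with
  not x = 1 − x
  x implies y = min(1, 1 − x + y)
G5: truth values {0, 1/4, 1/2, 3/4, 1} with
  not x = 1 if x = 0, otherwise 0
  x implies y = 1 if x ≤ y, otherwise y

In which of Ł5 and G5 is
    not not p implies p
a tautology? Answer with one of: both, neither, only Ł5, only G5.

only Ł5

In Ł5: every assignment gives 1 — tautology.
In G5: at p = 1/4 the value is 1/4 — not a tautology.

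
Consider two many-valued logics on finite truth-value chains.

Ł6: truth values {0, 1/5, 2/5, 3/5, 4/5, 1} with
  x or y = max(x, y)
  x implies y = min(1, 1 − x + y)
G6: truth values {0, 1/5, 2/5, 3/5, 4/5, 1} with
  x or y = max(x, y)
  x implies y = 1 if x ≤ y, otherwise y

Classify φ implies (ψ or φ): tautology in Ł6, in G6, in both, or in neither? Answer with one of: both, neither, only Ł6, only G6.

both

In Ł6: every assignment gives 1 — tautology.
In G6: every assignment gives 1 — tautology.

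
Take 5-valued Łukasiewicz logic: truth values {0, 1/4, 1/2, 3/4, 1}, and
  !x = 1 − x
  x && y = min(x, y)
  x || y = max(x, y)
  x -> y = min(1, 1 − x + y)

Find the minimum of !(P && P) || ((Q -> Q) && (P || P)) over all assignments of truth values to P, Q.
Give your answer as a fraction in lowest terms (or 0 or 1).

Take P = 1/2, Q = 0:
P && P = 1/2 && 1/2 = 1/2
!(P && P) = !1/2 = 1/2
Q -> Q = 0 -> 0 = 1
P || P = 1/2 || 1/2 = 1/2
(Q -> Q) && (P || P) = 1 && 1/2 = 1/2
!(P && P) || ((Q -> Q) && (P || P)) = 1/2 || 1/2 = 1/2
No assignment yields a value below 1/2, so this is the minimum.

1/2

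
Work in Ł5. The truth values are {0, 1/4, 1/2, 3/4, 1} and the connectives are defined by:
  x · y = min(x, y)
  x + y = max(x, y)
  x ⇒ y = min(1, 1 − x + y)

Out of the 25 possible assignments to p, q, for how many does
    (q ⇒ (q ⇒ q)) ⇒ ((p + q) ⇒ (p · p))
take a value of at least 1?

15

value 1: 15 assignments (counts)
value 3/4: 4 assignments
value 1/2: 3 assignments
value 1/4: 2 assignments
value 0: 1 assignment
So 15 of the 25 assignments meet the threshold.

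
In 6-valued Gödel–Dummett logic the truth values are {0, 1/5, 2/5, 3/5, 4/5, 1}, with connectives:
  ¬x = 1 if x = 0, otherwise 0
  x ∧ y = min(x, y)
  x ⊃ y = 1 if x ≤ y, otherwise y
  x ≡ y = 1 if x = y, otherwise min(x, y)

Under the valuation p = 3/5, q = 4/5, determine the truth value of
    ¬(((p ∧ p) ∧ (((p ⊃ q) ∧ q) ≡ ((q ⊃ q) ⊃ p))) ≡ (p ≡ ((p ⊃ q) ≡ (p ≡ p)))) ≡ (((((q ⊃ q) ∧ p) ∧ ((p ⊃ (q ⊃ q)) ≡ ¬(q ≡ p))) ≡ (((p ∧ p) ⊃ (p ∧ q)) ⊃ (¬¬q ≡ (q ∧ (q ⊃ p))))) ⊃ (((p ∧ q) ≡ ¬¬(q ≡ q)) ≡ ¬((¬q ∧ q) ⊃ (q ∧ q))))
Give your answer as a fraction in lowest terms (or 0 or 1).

p ∧ p = 3/5 ∧ 3/5 = 3/5
p ⊃ q = 3/5 ⊃ 4/5 = 1
(p ⊃ q) ∧ q = 1 ∧ 4/5 = 4/5
q ⊃ q = 4/5 ⊃ 4/5 = 1
(q ⊃ q) ⊃ p = 1 ⊃ 3/5 = 3/5
((p ⊃ q) ∧ q) ≡ ((q ⊃ q) ⊃ p) = 4/5 ≡ 3/5 = 3/5
(p ∧ p) ∧ (((p ⊃ q) ∧ q) ≡ ((q ⊃ q) ⊃ p)) = 3/5 ∧ 3/5 = 3/5
p ⊃ q = 3/5 ⊃ 4/5 = 1
p ≡ p = 3/5 ≡ 3/5 = 1
(p ⊃ q) ≡ (p ≡ p) = 1 ≡ 1 = 1
p ≡ ((p ⊃ q) ≡ (p ≡ p)) = 3/5 ≡ 1 = 3/5
((p ∧ p) ∧ (((p ⊃ q) ∧ q) ≡ ((q ⊃ q) ⊃ p))) ≡ (p ≡ ((p ⊃ q) ≡ (p ≡ p))) = 3/5 ≡ 3/5 = 1
¬(((p ∧ p) ∧ (((p ⊃ q) ∧ q) ≡ ((q ⊃ q) ⊃ p))) ≡ (p ≡ ((p ⊃ q) ≡ (p ≡ p)))) = ¬1 = 0
q ⊃ q = 4/5 ⊃ 4/5 = 1
(q ⊃ q) ∧ p = 1 ∧ 3/5 = 3/5
q ⊃ q = 4/5 ⊃ 4/5 = 1
p ⊃ (q ⊃ q) = 3/5 ⊃ 1 = 1
q ≡ p = 4/5 ≡ 3/5 = 3/5
¬(q ≡ p) = ¬3/5 = 0
(p ⊃ (q ⊃ q)) ≡ ¬(q ≡ p) = 1 ≡ 0 = 0
((q ⊃ q) ∧ p) ∧ ((p ⊃ (q ⊃ q)) ≡ ¬(q ≡ p)) = 3/5 ∧ 0 = 0
p ∧ p = 3/5 ∧ 3/5 = 3/5
p ∧ q = 3/5 ∧ 4/5 = 3/5
(p ∧ p) ⊃ (p ∧ q) = 3/5 ⊃ 3/5 = 1
¬q = ¬4/5 = 0
¬¬q = ¬0 = 1
q ⊃ p = 4/5 ⊃ 3/5 = 3/5
q ∧ (q ⊃ p) = 4/5 ∧ 3/5 = 3/5
¬¬q ≡ (q ∧ (q ⊃ p)) = 1 ≡ 3/5 = 3/5
((p ∧ p) ⊃ (p ∧ q)) ⊃ (¬¬q ≡ (q ∧ (q ⊃ p))) = 1 ⊃ 3/5 = 3/5
(((q ⊃ q) ∧ p) ∧ ((p ⊃ (q ⊃ q)) ≡ ¬(q ≡ p))) ≡ (((p ∧ p) ⊃ (p ∧ q)) ⊃ (¬¬q ≡ (q ∧ (q ⊃ p)))) = 0 ≡ 3/5 = 0
p ∧ q = 3/5 ∧ 4/5 = 3/5
q ≡ q = 4/5 ≡ 4/5 = 1
¬(q ≡ q) = ¬1 = 0
¬¬(q ≡ q) = ¬0 = 1
(p ∧ q) ≡ ¬¬(q ≡ q) = 3/5 ≡ 1 = 3/5
¬q = ¬4/5 = 0
¬q ∧ q = 0 ∧ 4/5 = 0
q ∧ q = 4/5 ∧ 4/5 = 4/5
(¬q ∧ q) ⊃ (q ∧ q) = 0 ⊃ 4/5 = 1
¬((¬q ∧ q) ⊃ (q ∧ q)) = ¬1 = 0
((p ∧ q) ≡ ¬¬(q ≡ q)) ≡ ¬((¬q ∧ q) ⊃ (q ∧ q)) = 3/5 ≡ 0 = 0
((((q ⊃ q) ∧ p) ∧ ((p ⊃ (q ⊃ q)) ≡ ¬(q ≡ p))) ≡ (((p ∧ p) ⊃ (p ∧ q)) ⊃ (¬¬q ≡ (q ∧ (q ⊃ p))))) ⊃ (((p ∧ q) ≡ ¬¬(q ≡ q)) ≡ ¬((¬q ∧ q) ⊃ (q ∧ q))) = 0 ⊃ 0 = 1
¬(((p ∧ p) ∧ (((p ⊃ q) ∧ q) ≡ ((q ⊃ q) ⊃ p))) ≡ (p ≡ ((p ⊃ q) ≡ (p ≡ p)))) ≡ (((((q ⊃ q) ∧ p) ∧ ((p ⊃ (q ⊃ q)) ≡ ¬(q ≡ p))) ≡ (((p ∧ p) ⊃ (p ∧ q)) ⊃ (¬¬q ≡ (q ∧ (q ⊃ p))))) ⊃ (((p ∧ q) ≡ ¬¬(q ≡ q)) ≡ ¬((¬q ∧ q) ⊃ (q ∧ q)))) = 0 ≡ 1 = 0

0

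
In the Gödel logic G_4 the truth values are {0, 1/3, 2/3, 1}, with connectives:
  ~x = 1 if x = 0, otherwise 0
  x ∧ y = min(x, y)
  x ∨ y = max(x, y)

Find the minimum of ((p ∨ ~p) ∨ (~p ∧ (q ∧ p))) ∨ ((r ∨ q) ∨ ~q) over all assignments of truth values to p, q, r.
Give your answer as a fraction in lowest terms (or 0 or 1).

1/3

Take p = 1/3, q = 1/3, r = 0:
~p = ~1/3 = 0
p ∨ ~p = 1/3 ∨ 0 = 1/3
~p = ~1/3 = 0
q ∧ p = 1/3 ∧ 1/3 = 1/3
~p ∧ (q ∧ p) = 0 ∧ 1/3 = 0
(p ∨ ~p) ∨ (~p ∧ (q ∧ p)) = 1/3 ∨ 0 = 1/3
r ∨ q = 0 ∨ 1/3 = 1/3
~q = ~1/3 = 0
(r ∨ q) ∨ ~q = 1/3 ∨ 0 = 1/3
((p ∨ ~p) ∨ (~p ∧ (q ∧ p))) ∨ ((r ∨ q) ∨ ~q) = 1/3 ∨ 1/3 = 1/3
No assignment yields a value below 1/3, so this is the minimum.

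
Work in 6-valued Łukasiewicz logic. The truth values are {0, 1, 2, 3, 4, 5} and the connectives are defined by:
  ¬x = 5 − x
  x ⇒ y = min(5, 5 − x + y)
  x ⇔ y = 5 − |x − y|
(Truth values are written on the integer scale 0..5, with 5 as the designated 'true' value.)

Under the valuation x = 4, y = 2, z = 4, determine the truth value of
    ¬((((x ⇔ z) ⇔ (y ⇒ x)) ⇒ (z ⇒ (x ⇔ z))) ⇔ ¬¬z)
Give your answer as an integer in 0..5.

1

x ⇔ z = 4 ⇔ 4 = 5
y ⇒ x = 2 ⇒ 4 = 5
(x ⇔ z) ⇔ (y ⇒ x) = 5 ⇔ 5 = 5
x ⇔ z = 4 ⇔ 4 = 5
z ⇒ (x ⇔ z) = 4 ⇒ 5 = 5
((x ⇔ z) ⇔ (y ⇒ x)) ⇒ (z ⇒ (x ⇔ z)) = 5 ⇒ 5 = 5
¬z = ¬4 = 1
¬¬z = ¬1 = 4
(((x ⇔ z) ⇔ (y ⇒ x)) ⇒ (z ⇒ (x ⇔ z))) ⇔ ¬¬z = 5 ⇔ 4 = 4
¬((((x ⇔ z) ⇔ (y ⇒ x)) ⇒ (z ⇒ (x ⇔ z))) ⇔ ¬¬z) = ¬4 = 1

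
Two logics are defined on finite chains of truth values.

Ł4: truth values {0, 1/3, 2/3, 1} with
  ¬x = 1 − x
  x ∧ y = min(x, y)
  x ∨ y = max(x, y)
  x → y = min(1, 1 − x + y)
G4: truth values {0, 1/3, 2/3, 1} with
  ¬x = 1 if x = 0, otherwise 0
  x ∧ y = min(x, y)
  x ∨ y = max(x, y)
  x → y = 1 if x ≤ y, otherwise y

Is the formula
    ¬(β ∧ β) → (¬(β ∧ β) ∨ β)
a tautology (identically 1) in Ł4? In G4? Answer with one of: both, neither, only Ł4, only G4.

In Ł4: every assignment gives 1 — tautology.
In G4: every assignment gives 1 — tautology.

both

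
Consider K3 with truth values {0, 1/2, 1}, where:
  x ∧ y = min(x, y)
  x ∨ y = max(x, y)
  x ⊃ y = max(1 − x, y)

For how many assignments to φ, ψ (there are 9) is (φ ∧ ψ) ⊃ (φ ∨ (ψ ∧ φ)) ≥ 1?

7

φ = 0, ψ = 0 ↦ 1  ≥
φ = 0, ψ = 1/2 ↦ 1  ≥
φ = 0, ψ = 1 ↦ 1  ≥
φ = 1/2, ψ = 0 ↦ 1  ≥
φ = 1/2, ψ = 1/2 ↦ 1/2  <
φ = 1/2, ψ = 1 ↦ 1/2  <
φ = 1, ψ = 0 ↦ 1  ≥
φ = 1, ψ = 1/2 ↦ 1  ≥
φ = 1, ψ = 1 ↦ 1  ≥
So 7 of the 9 assignments meet the threshold.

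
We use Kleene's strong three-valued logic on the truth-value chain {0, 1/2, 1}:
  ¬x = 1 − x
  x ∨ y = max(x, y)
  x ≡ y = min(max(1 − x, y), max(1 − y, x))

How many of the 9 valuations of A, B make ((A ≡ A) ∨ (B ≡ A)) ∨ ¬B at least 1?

7

A = 0, B = 0 ↦ 1  ≥
A = 0, B = 1/2 ↦ 1  ≥
A = 0, B = 1 ↦ 1  ≥
A = 1/2, B = 0 ↦ 1  ≥
A = 1/2, B = 1/2 ↦ 1/2  <
A = 1/2, B = 1 ↦ 1/2  <
A = 1, B = 0 ↦ 1  ≥
A = 1, B = 1/2 ↦ 1  ≥
A = 1, B = 1 ↦ 1  ≥
So 7 of the 9 assignments meet the threshold.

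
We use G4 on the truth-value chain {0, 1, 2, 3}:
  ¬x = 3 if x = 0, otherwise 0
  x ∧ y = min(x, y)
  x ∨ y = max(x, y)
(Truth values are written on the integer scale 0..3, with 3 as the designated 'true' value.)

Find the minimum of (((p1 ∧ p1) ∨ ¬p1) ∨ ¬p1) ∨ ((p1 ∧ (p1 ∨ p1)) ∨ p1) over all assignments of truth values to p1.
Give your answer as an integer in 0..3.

1

Take p1 = 1:
p1 ∧ p1 = 1 ∧ 1 = 1
¬p1 = ¬1 = 0
(p1 ∧ p1) ∨ ¬p1 = 1 ∨ 0 = 1
¬p1 = ¬1 = 0
((p1 ∧ p1) ∨ ¬p1) ∨ ¬p1 = 1 ∨ 0 = 1
p1 ∨ p1 = 1 ∨ 1 = 1
p1 ∧ (p1 ∨ p1) = 1 ∧ 1 = 1
(p1 ∧ (p1 ∨ p1)) ∨ p1 = 1 ∨ 1 = 1
(((p1 ∧ p1) ∨ ¬p1) ∨ ¬p1) ∨ ((p1 ∧ (p1 ∨ p1)) ∨ p1) = 1 ∨ 1 = 1
No assignment yields a value below 1, so this is the minimum.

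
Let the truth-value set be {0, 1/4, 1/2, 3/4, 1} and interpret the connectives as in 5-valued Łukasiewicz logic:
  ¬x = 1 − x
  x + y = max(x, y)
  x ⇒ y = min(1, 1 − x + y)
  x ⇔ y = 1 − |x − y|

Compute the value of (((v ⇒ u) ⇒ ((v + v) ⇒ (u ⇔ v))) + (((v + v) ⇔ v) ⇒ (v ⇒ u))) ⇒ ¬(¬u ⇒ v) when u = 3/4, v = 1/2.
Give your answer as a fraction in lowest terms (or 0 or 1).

0

v ⇒ u = 1/2 ⇒ 3/4 = 1
v + v = 1/2 + 1/2 = 1/2
u ⇔ v = 3/4 ⇔ 1/2 = 3/4
(v + v) ⇒ (u ⇔ v) = 1/2 ⇒ 3/4 = 1
(v ⇒ u) ⇒ ((v + v) ⇒ (u ⇔ v)) = 1 ⇒ 1 = 1
v + v = 1/2 + 1/2 = 1/2
(v + v) ⇔ v = 1/2 ⇔ 1/2 = 1
v ⇒ u = 1/2 ⇒ 3/4 = 1
((v + v) ⇔ v) ⇒ (v ⇒ u) = 1 ⇒ 1 = 1
((v ⇒ u) ⇒ ((v + v) ⇒ (u ⇔ v))) + (((v + v) ⇔ v) ⇒ (v ⇒ u)) = 1 + 1 = 1
¬u = ¬3/4 = 1/4
¬u ⇒ v = 1/4 ⇒ 1/2 = 1
¬(¬u ⇒ v) = ¬1 = 0
(((v ⇒ u) ⇒ ((v + v) ⇒ (u ⇔ v))) + (((v + v) ⇔ v) ⇒ (v ⇒ u))) ⇒ ¬(¬u ⇒ v) = 1 ⇒ 0 = 0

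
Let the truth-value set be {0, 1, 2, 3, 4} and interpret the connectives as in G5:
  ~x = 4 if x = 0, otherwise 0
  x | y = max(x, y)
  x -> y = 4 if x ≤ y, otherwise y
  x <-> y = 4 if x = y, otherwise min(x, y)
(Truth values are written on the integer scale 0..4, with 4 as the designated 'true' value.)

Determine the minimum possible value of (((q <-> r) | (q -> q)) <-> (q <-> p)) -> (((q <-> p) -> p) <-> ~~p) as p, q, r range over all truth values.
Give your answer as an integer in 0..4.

Take p = 1, q = 1, r = 0:
q <-> r = 1 <-> 0 = 0
q -> q = 1 -> 1 = 4
(q <-> r) | (q -> q) = 0 | 4 = 4
q <-> p = 1 <-> 1 = 4
((q <-> r) | (q -> q)) <-> (q <-> p) = 4 <-> 4 = 4
q <-> p = 1 <-> 1 = 4
(q <-> p) -> p = 4 -> 1 = 1
~p = ~1 = 0
~~p = ~0 = 4
((q <-> p) -> p) <-> ~~p = 1 <-> 4 = 1
(((q <-> r) | (q -> q)) <-> (q <-> p)) -> (((q <-> p) -> p) <-> ~~p) = 4 -> 1 = 1
No assignment yields a value below 1, so this is the minimum.

1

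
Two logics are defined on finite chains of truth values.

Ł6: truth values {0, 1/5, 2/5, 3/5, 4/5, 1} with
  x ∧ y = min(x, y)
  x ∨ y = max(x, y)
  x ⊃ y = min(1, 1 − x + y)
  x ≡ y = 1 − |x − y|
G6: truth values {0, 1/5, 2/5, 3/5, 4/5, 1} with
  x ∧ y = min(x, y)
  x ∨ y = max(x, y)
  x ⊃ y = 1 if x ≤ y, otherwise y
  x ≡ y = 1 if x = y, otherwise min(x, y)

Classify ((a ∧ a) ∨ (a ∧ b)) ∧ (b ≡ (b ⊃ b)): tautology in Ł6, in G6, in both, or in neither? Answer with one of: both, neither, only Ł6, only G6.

neither

In Ł6: at a = 0, b = 0 the value is 0 — not a tautology.
In G6: at a = 0, b = 0 the value is 0 — not a tautology.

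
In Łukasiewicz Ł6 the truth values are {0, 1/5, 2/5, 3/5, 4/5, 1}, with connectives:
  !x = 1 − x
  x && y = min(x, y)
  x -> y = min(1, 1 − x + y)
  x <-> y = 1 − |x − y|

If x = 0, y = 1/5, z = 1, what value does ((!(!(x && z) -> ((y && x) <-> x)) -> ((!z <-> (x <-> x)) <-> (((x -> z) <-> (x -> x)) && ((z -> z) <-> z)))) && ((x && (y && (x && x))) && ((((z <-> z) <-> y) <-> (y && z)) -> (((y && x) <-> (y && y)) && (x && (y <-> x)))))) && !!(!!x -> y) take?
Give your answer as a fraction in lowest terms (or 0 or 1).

0

x && z = 0 && 1 = 0
!(x && z) = !0 = 1
y && x = 1/5 && 0 = 0
(y && x) <-> x = 0 <-> 0 = 1
!(x && z) -> ((y && x) <-> x) = 1 -> 1 = 1
!(!(x && z) -> ((y && x) <-> x)) = !1 = 0
!z = !1 = 0
x <-> x = 0 <-> 0 = 1
!z <-> (x <-> x) = 0 <-> 1 = 0
x -> z = 0 -> 1 = 1
x -> x = 0 -> 0 = 1
(x -> z) <-> (x -> x) = 1 <-> 1 = 1
z -> z = 1 -> 1 = 1
(z -> z) <-> z = 1 <-> 1 = 1
((x -> z) <-> (x -> x)) && ((z -> z) <-> z) = 1 && 1 = 1
(!z <-> (x <-> x)) <-> (((x -> z) <-> (x -> x)) && ((z -> z) <-> z)) = 0 <-> 1 = 0
!(!(x && z) -> ((y && x) <-> x)) -> ((!z <-> (x <-> x)) <-> (((x -> z) <-> (x -> x)) && ((z -> z) <-> z))) = 0 -> 0 = 1
x && x = 0 && 0 = 0
y && (x && x) = 1/5 && 0 = 0
x && (y && (x && x)) = 0 && 0 = 0
z <-> z = 1 <-> 1 = 1
(z <-> z) <-> y = 1 <-> 1/5 = 1/5
y && z = 1/5 && 1 = 1/5
((z <-> z) <-> y) <-> (y && z) = 1/5 <-> 1/5 = 1
y && x = 1/5 && 0 = 0
y && y = 1/5 && 1/5 = 1/5
(y && x) <-> (y && y) = 0 <-> 1/5 = 4/5
y <-> x = 1/5 <-> 0 = 4/5
x && (y <-> x) = 0 && 4/5 = 0
((y && x) <-> (y && y)) && (x && (y <-> x)) = 4/5 && 0 = 0
(((z <-> z) <-> y) <-> (y && z)) -> (((y && x) <-> (y && y)) && (x && (y <-> x))) = 1 -> 0 = 0
(x && (y && (x && x))) && ((((z <-> z) <-> y) <-> (y && z)) -> (((y && x) <-> (y && y)) && (x && (y <-> x)))) = 0 && 0 = 0
(!(!(x && z) -> ((y && x) <-> x)) -> ((!z <-> (x <-> x)) <-> (((x -> z) <-> (x -> x)) && ((z -> z) <-> z)))) && ((x && (y && (x && x))) && ((((z <-> z) <-> y) <-> (y && z)) -> (((y && x) <-> (y && y)) && (x && (y <-> x))))) = 1 && 0 = 0
!x = !0 = 1
!!x = !1 = 0
!!x -> y = 0 -> 1/5 = 1
!(!!x -> y) = !1 = 0
!!(!!x -> y) = !0 = 1
((!(!(x && z) -> ((y && x) <-> x)) -> ((!z <-> (x <-> x)) <-> (((x -> z) <-> (x -> x)) && ((z -> z) <-> z)))) && ((x && (y && (x && x))) && ((((z <-> z) <-> y) <-> (y && z)) -> (((y && x) <-> (y && y)) && (x && (y <-> x)))))) && !!(!!x -> y) = 0 && 1 = 0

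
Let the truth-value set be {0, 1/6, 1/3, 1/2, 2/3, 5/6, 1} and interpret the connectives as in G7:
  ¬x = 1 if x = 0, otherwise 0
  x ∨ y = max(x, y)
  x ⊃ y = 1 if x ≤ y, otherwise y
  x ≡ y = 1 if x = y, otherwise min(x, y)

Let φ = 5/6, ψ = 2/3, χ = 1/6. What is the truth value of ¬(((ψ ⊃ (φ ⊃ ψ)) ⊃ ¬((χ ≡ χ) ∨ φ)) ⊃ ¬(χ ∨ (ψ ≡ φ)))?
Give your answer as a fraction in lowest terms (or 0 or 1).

0

φ ⊃ ψ = 5/6 ⊃ 2/3 = 2/3
ψ ⊃ (φ ⊃ ψ) = 2/3 ⊃ 2/3 = 1
χ ≡ χ = 1/6 ≡ 1/6 = 1
(χ ≡ χ) ∨ φ = 1 ∨ 5/6 = 1
¬((χ ≡ χ) ∨ φ) = ¬1 = 0
(ψ ⊃ (φ ⊃ ψ)) ⊃ ¬((χ ≡ χ) ∨ φ) = 1 ⊃ 0 = 0
ψ ≡ φ = 2/3 ≡ 5/6 = 2/3
χ ∨ (ψ ≡ φ) = 1/6 ∨ 2/3 = 2/3
¬(χ ∨ (ψ ≡ φ)) = ¬2/3 = 0
((ψ ⊃ (φ ⊃ ψ)) ⊃ ¬((χ ≡ χ) ∨ φ)) ⊃ ¬(χ ∨ (ψ ≡ φ)) = 0 ⊃ 0 = 1
¬(((ψ ⊃ (φ ⊃ ψ)) ⊃ ¬((χ ≡ χ) ∨ φ)) ⊃ ¬(χ ∨ (ψ ≡ φ))) = ¬1 = 0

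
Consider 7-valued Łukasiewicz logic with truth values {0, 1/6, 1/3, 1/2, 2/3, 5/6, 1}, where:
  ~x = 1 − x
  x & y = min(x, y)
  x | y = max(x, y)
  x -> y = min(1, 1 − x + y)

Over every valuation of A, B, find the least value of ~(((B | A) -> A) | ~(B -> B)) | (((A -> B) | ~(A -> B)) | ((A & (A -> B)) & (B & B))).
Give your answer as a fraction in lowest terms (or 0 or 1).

1/2

Take A = 1/2, B = 0:
B | A = 0 | 1/2 = 1/2
(B | A) -> A = 1/2 -> 1/2 = 1
B -> B = 0 -> 0 = 1
~(B -> B) = ~1 = 0
((B | A) -> A) | ~(B -> B) = 1 | 0 = 1
~(((B | A) -> A) | ~(B -> B)) = ~1 = 0
A -> B = 1/2 -> 0 = 1/2
A -> B = 1/2 -> 0 = 1/2
~(A -> B) = ~1/2 = 1/2
(A -> B) | ~(A -> B) = 1/2 | 1/2 = 1/2
A -> B = 1/2 -> 0 = 1/2
A & (A -> B) = 1/2 & 1/2 = 1/2
B & B = 0 & 0 = 0
(A & (A -> B)) & (B & B) = 1/2 & 0 = 0
((A -> B) | ~(A -> B)) | ((A & (A -> B)) & (B & B)) = 1/2 | 0 = 1/2
~(((B | A) -> A) | ~(B -> B)) | (((A -> B) | ~(A -> B)) | ((A & (A -> B)) & (B & B))) = 0 | 1/2 = 1/2
No assignment yields a value below 1/2, so this is the minimum.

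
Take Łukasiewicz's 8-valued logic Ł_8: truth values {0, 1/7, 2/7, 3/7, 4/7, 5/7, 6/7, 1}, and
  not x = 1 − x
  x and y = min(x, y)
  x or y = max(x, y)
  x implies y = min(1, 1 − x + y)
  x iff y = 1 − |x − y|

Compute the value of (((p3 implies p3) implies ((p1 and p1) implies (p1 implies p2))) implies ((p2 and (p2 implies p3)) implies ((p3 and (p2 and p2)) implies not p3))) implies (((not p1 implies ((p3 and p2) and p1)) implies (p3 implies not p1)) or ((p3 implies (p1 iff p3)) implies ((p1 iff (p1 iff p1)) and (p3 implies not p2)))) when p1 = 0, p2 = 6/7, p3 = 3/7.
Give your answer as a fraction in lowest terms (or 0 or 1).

1

p3 implies p3 = 3/7 implies 3/7 = 1
p1 and p1 = 0 and 0 = 0
p1 implies p2 = 0 implies 6/7 = 1
(p1 and p1) implies (p1 implies p2) = 0 implies 1 = 1
(p3 implies p3) implies ((p1 and p1) implies (p1 implies p2)) = 1 implies 1 = 1
p2 implies p3 = 6/7 implies 3/7 = 4/7
p2 and (p2 implies p3) = 6/7 and 4/7 = 4/7
p2 and p2 = 6/7 and 6/7 = 6/7
p3 and (p2 and p2) = 3/7 and 6/7 = 3/7
not p3 = not 3/7 = 4/7
(p3 and (p2 and p2)) implies not p3 = 3/7 implies 4/7 = 1
(p2 and (p2 implies p3)) implies ((p3 and (p2 and p2)) implies not p3) = 4/7 implies 1 = 1
((p3 implies p3) implies ((p1 and p1) implies (p1 implies p2))) implies ((p2 and (p2 implies p3)) implies ((p3 and (p2 and p2)) implies not p3)) = 1 implies 1 = 1
not p1 = not 0 = 1
p3 and p2 = 3/7 and 6/7 = 3/7
(p3 and p2) and p1 = 3/7 and 0 = 0
not p1 implies ((p3 and p2) and p1) = 1 implies 0 = 0
not p1 = not 0 = 1
p3 implies not p1 = 3/7 implies 1 = 1
(not p1 implies ((p3 and p2) and p1)) implies (p3 implies not p1) = 0 implies 1 = 1
p1 iff p3 = 0 iff 3/7 = 4/7
p3 implies (p1 iff p3) = 3/7 implies 4/7 = 1
p1 iff p1 = 0 iff 0 = 1
p1 iff (p1 iff p1) = 0 iff 1 = 0
not p2 = not 6/7 = 1/7
p3 implies not p2 = 3/7 implies 1/7 = 5/7
(p1 iff (p1 iff p1)) and (p3 implies not p2) = 0 and 5/7 = 0
(p3 implies (p1 iff p3)) implies ((p1 iff (p1 iff p1)) and (p3 implies not p2)) = 1 implies 0 = 0
((not p1 implies ((p3 and p2) and p1)) implies (p3 implies not p1)) or ((p3 implies (p1 iff p3)) implies ((p1 iff (p1 iff p1)) and (p3 implies not p2))) = 1 or 0 = 1
(((p3 implies p3) implies ((p1 and p1) implies (p1 implies p2))) implies ((p2 and (p2 implies p3)) implies ((p3 and (p2 and p2)) implies not p3))) implies (((not p1 implies ((p3 and p2) and p1)) implies (p3 implies not p1)) or ((p3 implies (p1 iff p3)) implies ((p1 iff (p1 iff p1)) and (p3 implies not p2)))) = 1 implies 1 = 1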